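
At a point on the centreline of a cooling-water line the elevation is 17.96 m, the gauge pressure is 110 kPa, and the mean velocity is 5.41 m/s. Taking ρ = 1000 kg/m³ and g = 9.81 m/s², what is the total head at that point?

h ≈ 30.66 m

Pressure head ψ = P/(ρg) = 110×1000 / (1000 × 9.81) = 11.21 m.
Velocity head = v²/(2g) = 5.41² / (2 × 9.81) = 1.492 m.
h = z + ψ + v²/(2g) = 17.96 + 11.21 + 1.492 = 30.66 m.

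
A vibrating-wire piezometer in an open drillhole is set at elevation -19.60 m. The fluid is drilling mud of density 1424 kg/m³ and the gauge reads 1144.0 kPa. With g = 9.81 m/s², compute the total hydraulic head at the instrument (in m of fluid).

h ≈ 62.29 m

ψ = P/(ρg) = 1144.0×1000 / (1424 × 9.81) = 81.89 m.
h = z + ψ = -19.60 + 81.89 = 62.29 m.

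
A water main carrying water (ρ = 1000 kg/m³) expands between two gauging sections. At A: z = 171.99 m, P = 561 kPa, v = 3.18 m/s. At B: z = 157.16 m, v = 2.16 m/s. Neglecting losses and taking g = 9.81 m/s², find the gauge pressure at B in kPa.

Pressure head at A: ψ₁ = P₁/(ρg) = 561×1000 / (1000 × 9.81) = 57.19 m.
Velocity heads: v₁²/2g = 3.18²/19.62 = 0.515 m; v₂²/2g = 2.16²/19.62 = 0.238 m.
Total head H = z₁ + ψ₁ + v₁²/2g = 171.99 + 57.19 + 0.515 = 229.69 m.
ψ₂ = H − z₂ − v₂²/2g = 229.69 − 157.16 − 0.238 = 72.29 m.
P₂ = ρgψ₂ = 1000 × 9.81 × 72.29 ≈ 709 kPa.

P₂ ≈ 709 kPa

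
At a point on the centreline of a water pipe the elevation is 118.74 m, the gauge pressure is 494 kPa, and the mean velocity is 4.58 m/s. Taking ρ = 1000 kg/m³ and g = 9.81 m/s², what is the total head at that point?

Pressure head ψ = P/(ρg) = 494×1000 / (1000 × 9.81) = 50.36 m.
Velocity head = v²/(2g) = 4.58² / (2 × 9.81) = 1.069 m.
h = z + ψ + v²/(2g) = 118.74 + 50.36 + 1.069 = 170.17 m.

h ≈ 170.17 m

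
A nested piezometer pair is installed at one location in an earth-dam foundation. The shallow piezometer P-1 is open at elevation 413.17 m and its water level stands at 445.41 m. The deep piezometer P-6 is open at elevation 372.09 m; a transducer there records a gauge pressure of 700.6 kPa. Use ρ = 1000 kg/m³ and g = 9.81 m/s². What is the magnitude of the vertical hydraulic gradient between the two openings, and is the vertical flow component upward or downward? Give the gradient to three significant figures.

|i_v| ≈ 0.0463; vertical flow is downward

Total head at P-1: h = 445.41 m (water level in the standpipe).
Pressure head at P-6: ψ = P/(ρg) = 700.6×1000 / (1000 × 9.81) = 71.42 m.
Total head at P-6: h = z + ψ = 372.09 + 71.42 = 443.51 m.
Δh = h(P-1) − h(P-6) = 445.41 − 443.51 = 1.90 m.
Vertical separation Δz = 413.17 − 372.09 = 41.08 m.
|i_v| = |Δh| / Δz = 1.90 / 41.08 = 0.0463.
Head is higher in the shallow piezometer, so vertical flow is downward (recharge condition).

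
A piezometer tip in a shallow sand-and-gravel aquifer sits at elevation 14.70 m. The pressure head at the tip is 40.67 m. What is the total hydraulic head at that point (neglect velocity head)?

h ≈ 55.37 m

h = z + ψ = 14.70 + 40.67 = 55.37 m.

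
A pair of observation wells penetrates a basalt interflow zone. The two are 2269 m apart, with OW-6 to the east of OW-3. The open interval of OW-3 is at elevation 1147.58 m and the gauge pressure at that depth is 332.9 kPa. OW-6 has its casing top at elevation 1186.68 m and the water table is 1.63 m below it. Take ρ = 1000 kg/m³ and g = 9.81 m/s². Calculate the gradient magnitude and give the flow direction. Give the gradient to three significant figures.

i ≈ 0.00156; groundwater flows toward the west

Pressure head at OW-3: ψ = P/(ρg) = 332.9×1000 / (1000 × 9.81) = 33.93 m.
Total head at OW-3: h = z + ψ = 1147.58 + 33.93 = 1181.51 m.
Total head at OW-6: h = 1186.68 − 1.63 = 1185.05 m.
Head difference: h(OW-3) − h(OW-6) = 1181.51 − 1185.05 = -3.54 m.
Hydraulic gradient: i = |Δh| / L = 3.54 / 2269 = 0.00156.
Flow is from higher to lower head: from OW-6 toward OW-3, i.e. toward the west.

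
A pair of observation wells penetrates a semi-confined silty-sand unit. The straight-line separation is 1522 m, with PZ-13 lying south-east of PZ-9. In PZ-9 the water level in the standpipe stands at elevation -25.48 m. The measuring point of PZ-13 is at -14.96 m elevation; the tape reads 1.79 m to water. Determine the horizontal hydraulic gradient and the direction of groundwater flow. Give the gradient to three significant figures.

Total head at PZ-9: h = -25.48 m (water level in the piezometer is the total head).
Total head at PZ-13: h = -14.96 − 1.79 = -16.75 m.
Head difference: h(PZ-9) − h(PZ-13) = -25.48 − (-16.75) = -8.73 m.
Hydraulic gradient: i = |Δh| / L = 8.73 / 1522 = 0.00574.
Flow is from higher to lower head: from PZ-13 toward PZ-9, i.e. toward the north-west.

i ≈ 0.00574; groundwater flows toward the north-west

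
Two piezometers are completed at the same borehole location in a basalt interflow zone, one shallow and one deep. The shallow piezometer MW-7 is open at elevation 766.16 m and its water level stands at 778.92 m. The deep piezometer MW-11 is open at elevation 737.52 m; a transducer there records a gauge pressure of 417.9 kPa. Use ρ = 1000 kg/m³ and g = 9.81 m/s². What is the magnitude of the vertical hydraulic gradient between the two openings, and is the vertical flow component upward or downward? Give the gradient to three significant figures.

Total head at MW-7: h = 778.92 m (water level in the standpipe).
Pressure head at MW-11: ψ = P/(ρg) = 417.9×1000 / (1000 × 9.81) = 42.60 m.
Total head at MW-11: h = z + ψ = 737.52 + 42.60 = 780.12 m.
Δh = h(MW-7) − h(MW-11) = 778.92 − 780.12 = -1.20 m.
Vertical separation Δz = 766.16 − 737.52 = 28.64 m.
|i_v| = |Δh| / Δz = 1.20 / 28.64 = 0.0419.
Head is higher in the deep piezometer, so vertical flow is upward (discharge condition).

|i_v| ≈ 0.0419; vertical flow is upward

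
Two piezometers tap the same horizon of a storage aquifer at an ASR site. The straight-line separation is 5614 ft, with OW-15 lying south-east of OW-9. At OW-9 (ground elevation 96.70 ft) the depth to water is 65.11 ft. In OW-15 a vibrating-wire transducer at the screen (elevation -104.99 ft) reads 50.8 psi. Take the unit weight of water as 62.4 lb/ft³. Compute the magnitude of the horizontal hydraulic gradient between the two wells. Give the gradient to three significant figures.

i ≈ 0.00345

Total head at OW-9: h = 96.70 − 65.11 = 31.59 ft.
Pressure head at OW-15: ψ = 144·P/γ = 144 × 50.8 / 62.4 = 117.23 ft.
Total head at OW-15: h = z + ψ = -104.99 + 117.23 = 12.24 ft.
Head difference: h(OW-9) − h(OW-15) = 31.59 − 12.24 = 19.35 ft.
Hydraulic gradient: i = |Δh| / L = 19.35 / 5614 = 0.00345.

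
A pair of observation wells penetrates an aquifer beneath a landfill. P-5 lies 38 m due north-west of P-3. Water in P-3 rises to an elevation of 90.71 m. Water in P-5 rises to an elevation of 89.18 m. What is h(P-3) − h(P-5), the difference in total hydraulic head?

Δh ≈ 1.53 m

Total head at P-3: h = 90.71 m (water level in the piezometer is the total head).
Total head at P-5: h = 89.18 m (water level in the piezometer is the total head).
Head difference: h(P-3) − h(P-5) = 90.71 − 89.18 = 1.53 m.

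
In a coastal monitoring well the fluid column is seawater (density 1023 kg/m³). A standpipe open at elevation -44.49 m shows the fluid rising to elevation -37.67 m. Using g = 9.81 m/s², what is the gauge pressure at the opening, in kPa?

P ≈ 68.4 kPa

Pressure head ψ = h − z = -37.67 − (-44.49) = 6.82 m.
P = ρgψ = 1023 × 9.81 × 6.82 = 68443 Pa ≈ 68.4 kPa.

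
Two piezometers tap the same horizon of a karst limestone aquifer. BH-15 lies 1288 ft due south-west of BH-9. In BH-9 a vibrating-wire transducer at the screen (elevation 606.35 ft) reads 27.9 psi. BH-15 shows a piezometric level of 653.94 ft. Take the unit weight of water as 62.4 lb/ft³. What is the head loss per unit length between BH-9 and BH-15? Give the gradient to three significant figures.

i ≈ 0.0130 ft/ft

Pressure head at BH-9: ψ = 144·P/γ = 144 × 27.9 / 62.4 = 64.38 ft.
Total head at BH-9: h = z + ψ = 606.35 + 64.38 = 670.73 ft.
Total head at BH-15: h = 653.94 ft (water level in the piezometer is the total head).
Head difference: h(BH-9) − h(BH-15) = 670.73 − 653.94 = 16.79 ft.
Hydraulic gradient: i = |Δh| / L = 16.79 / 1288 = 0.0130.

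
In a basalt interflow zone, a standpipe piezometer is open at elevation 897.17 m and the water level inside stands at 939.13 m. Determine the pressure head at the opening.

Total head h = 939.13 m (the water-surface elevation in the piezometer).
Pressure head ψ = h − z = 939.13 − 897.17 = 41.96 m.

ψ ≈ 41.96 m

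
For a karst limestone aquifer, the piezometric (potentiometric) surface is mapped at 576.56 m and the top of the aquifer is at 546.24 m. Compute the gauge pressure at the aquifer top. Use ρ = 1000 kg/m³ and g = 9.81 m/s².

Pressure head at the aquifer top: ψ = h − z = 576.56 − 546.24 = 30.32 m.
P = ρgψ = 1000 × 9.81 × 30.32 = 297439 Pa ≈ 297 kPa.

P ≈ 297 kPa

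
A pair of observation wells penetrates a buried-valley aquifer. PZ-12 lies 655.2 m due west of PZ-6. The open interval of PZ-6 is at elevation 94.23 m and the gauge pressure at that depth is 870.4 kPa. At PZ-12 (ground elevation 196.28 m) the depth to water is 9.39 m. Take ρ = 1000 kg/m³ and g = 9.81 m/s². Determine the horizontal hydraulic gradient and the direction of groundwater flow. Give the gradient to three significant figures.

i ≈ 0.00600; groundwater flows toward the east

Pressure head at PZ-6: ψ = P/(ρg) = 870.4×1000 / (1000 × 9.81) = 88.73 m.
Total head at PZ-6: h = z + ψ = 94.23 + 88.73 = 182.96 m.
Total head at PZ-12: h = 196.28 − 9.39 = 186.89 m.
Head difference: h(PZ-6) − h(PZ-12) = 182.96 − 186.89 = -3.93 m.
Hydraulic gradient: i = |Δh| / L = 3.93 / 655.2 = 0.00600.
Flow is from higher to lower head: from PZ-12 toward PZ-6, i.e. toward the east.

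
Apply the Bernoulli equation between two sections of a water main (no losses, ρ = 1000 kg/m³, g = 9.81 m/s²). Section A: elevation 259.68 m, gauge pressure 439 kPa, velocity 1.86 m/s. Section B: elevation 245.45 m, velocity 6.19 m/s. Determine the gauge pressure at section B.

P₂ ≈ 561 kPa

Pressure head at A: ψ₁ = P₁/(ρg) = 439×1000 / (1000 × 9.81) = 44.75 m.
Velocity heads: v₁²/2g = 1.86²/19.62 = 0.176 m; v₂²/2g = 6.19²/19.62 = 1.953 m.
Total head H = z₁ + ψ₁ + v₁²/2g = 259.68 + 44.75 + 0.176 = 304.61 m.
ψ₂ = H − z₂ − v₂²/2g = 304.61 − 245.45 − 1.953 = 57.21 m.
P₂ = ρgψ₂ = 1000 × 9.81 × 57.21 ≈ 561 kPa.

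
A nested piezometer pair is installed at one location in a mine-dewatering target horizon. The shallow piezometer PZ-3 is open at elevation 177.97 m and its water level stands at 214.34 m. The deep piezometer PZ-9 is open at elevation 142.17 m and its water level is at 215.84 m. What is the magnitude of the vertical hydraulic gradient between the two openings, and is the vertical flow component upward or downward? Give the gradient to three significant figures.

|i_v| ≈ 0.0419; vertical flow is upward

Total head at PZ-3: h = 214.34 m (water level in the standpipe).
Total head at PZ-9: h = 215.84 m.
Δh = h(PZ-3) − h(PZ-9) = 214.34 − 215.84 = -1.50 m.
Vertical separation Δz = 177.97 − 142.17 = 35.80 m.
|i_v| = |Δh| / Δz = 1.50 / 35.80 = 0.0419.
Head is higher in the deep piezometer, so vertical flow is upward (discharge condition).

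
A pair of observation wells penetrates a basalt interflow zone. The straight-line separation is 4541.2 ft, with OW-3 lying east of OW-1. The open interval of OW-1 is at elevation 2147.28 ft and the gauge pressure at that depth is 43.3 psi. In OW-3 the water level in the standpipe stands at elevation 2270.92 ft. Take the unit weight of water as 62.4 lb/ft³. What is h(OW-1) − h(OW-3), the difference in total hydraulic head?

Δh ≈ -23.72 ft

Pressure head at OW-1: ψ = 144·P/γ = 144 × 43.3 / 62.4 = 99.92 ft.
Total head at OW-1: h = z + ψ = 2147.28 + 99.92 = 2247.20 ft.
Total head at OW-3: h = 2270.92 ft (water level in the piezometer is the total head).
Head difference: h(OW-1) − h(OW-3) = 2247.20 − 2270.92 = -23.72 ft.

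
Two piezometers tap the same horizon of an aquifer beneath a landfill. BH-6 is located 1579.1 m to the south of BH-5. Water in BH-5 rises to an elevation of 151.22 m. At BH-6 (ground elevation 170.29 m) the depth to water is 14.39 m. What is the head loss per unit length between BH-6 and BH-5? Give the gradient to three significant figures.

Total head at BH-5: h = 151.22 m (water level in the piezometer is the total head).
Total head at BH-6: h = 170.29 − 14.39 = 155.90 m.
Head difference: h(BH-5) − h(BH-6) = 151.22 − 155.90 = -4.68 m.
Hydraulic gradient: i = |Δh| / L = 4.68 / 1579.1 = 0.00296.

i ≈ 0.00296 m/m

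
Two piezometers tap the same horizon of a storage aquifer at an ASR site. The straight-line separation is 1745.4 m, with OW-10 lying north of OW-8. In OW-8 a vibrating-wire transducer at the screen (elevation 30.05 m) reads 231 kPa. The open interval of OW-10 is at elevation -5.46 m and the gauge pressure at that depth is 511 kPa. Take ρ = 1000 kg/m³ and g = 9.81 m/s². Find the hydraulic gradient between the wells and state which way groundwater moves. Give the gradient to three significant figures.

i ≈ 0.00399; groundwater flows toward the north

Pressure head at OW-8: ψ = P/(ρg) = 231×1000 / (1000 × 9.81) = 23.55 m.
Total head at OW-8: h = z + ψ = 30.05 + 23.55 = 53.60 m.
Pressure head at OW-10: ψ = P/(ρg) = 511×1000 / (1000 × 9.81) = 52.09 m.
Total head at OW-10: h = z + ψ = -5.46 + 52.09 = 46.63 m.
Head difference: h(OW-8) − h(OW-10) = 53.60 − 46.63 = 6.97 m.
Hydraulic gradient: i = |Δh| / L = 6.97 / 1745.4 = 0.00399.
Flow is from higher to lower head: from OW-8 toward OW-10, i.e. toward the north.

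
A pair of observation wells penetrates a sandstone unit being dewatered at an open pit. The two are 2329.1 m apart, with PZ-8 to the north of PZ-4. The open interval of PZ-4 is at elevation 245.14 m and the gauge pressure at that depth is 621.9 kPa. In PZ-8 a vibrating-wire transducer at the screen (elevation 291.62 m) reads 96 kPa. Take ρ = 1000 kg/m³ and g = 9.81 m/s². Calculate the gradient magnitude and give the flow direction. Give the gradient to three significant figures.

i ≈ 0.00306; groundwater flows toward the north

Pressure head at PZ-4: ψ = P/(ρg) = 621.9×1000 / (1000 × 9.81) = 63.39 m.
Total head at PZ-4: h = z + ψ = 245.14 + 63.39 = 308.53 m.
Pressure head at PZ-8: ψ = P/(ρg) = 96×1000 / (1000 × 9.81) = 9.79 m.
Total head at PZ-8: h = z + ψ = 291.62 + 9.79 = 301.41 m.
Head difference: h(PZ-4) − h(PZ-8) = 308.53 − 301.41 = 7.12 m.
Hydraulic gradient: i = |Δh| / L = 7.12 / 2329.1 = 0.00306.
Flow is from higher to lower head: from PZ-4 toward PZ-8, i.e. toward the north.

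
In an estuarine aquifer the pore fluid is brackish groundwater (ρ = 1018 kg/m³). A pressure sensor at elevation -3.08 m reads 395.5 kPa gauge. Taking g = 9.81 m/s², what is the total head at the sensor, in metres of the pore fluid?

h ≈ 36.52 m

ψ = P/(ρg) = 395.5×1000 / (1018 × 9.81) = 39.60 m.
h = z + ψ = -3.08 + 39.60 = 36.52 m.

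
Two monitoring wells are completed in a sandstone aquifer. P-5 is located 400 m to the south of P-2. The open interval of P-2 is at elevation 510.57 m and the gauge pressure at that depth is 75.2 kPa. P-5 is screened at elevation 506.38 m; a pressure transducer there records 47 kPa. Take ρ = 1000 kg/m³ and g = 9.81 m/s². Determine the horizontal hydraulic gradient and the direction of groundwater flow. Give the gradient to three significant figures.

Pressure head at P-2: ψ = P/(ρg) = 75.2×1000 / (1000 × 9.81) = 7.67 m.
Total head at P-2: h = z + ψ = 510.57 + 7.67 = 518.24 m.
Pressure head at P-5: ψ = P/(ρg) = 47×1000 / (1000 × 9.81) = 4.79 m.
Total head at P-5: h = z + ψ = 506.38 + 4.79 = 511.17 m.
Head difference: h(P-2) − h(P-5) = 518.24 − 511.17 = 7.07 m.
Hydraulic gradient: i = |Δh| / L = 7.07 / 400 = 0.0177.
Flow is from higher to lower head: from P-2 toward P-5, i.e. toward the south.

i ≈ 0.0177; groundwater flows toward the south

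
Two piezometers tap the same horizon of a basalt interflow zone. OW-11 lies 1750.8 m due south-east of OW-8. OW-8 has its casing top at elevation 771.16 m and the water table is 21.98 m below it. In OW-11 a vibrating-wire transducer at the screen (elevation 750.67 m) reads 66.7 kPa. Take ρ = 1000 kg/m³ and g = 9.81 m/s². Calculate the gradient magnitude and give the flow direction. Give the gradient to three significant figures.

Total head at OW-8: h = 771.16 − 21.98 = 749.18 m.
Pressure head at OW-11: ψ = P/(ρg) = 66.7×1000 / (1000 × 9.81) = 6.80 m.
Total head at OW-11: h = z + ψ = 750.67 + 6.80 = 757.47 m.
Head difference: h(OW-8) − h(OW-11) = 749.18 − 757.47 = -8.29 m.
Hydraulic gradient: i = |Δh| / L = 8.29 / 1750.8 = 0.00473.
Flow is from higher to lower head: from OW-11 toward OW-8, i.e. toward the north-west.

i ≈ 0.00473; groundwater flows toward the north-west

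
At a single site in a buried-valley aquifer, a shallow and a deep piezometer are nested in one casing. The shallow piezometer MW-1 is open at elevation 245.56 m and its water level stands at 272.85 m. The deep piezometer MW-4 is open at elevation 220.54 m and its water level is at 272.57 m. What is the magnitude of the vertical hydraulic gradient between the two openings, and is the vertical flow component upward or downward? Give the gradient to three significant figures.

Total head at MW-1: h = 272.85 m (water level in the standpipe).
Total head at MW-4: h = 272.57 m.
Δh = h(MW-1) − h(MW-4) = 272.85 − 272.57 = 0.28 m.
Vertical separation Δz = 245.56 − 220.54 = 25.02 m.
|i_v| = |Δh| / Δz = 0.28 / 25.02 = 0.0112.
Head is higher in the shallow piezometer, so vertical flow is downward (recharge condition).

|i_v| ≈ 0.0112; vertical flow is downward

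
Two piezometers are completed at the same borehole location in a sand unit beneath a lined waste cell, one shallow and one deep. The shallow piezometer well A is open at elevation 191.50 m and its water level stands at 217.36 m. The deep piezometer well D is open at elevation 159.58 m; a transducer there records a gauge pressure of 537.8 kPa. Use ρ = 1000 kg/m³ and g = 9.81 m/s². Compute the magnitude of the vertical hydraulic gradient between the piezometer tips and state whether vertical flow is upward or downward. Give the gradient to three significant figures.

Total head at well A: h = 217.36 m (water level in the standpipe).
Pressure head at well D: ψ = P/(ρg) = 537.8×1000 / (1000 × 9.81) = 54.82 m.
Total head at well D: h = z + ψ = 159.58 + 54.82 = 214.40 m.
Δh = h(well A) − h(well D) = 217.36 − 214.40 = 2.96 m.
Vertical separation Δz = 191.50 − 159.58 = 31.92 m.
|i_v| = |Δh| / Δz = 2.96 / 31.92 = 0.0927.
Head is higher in the shallow piezometer, so vertical flow is downward (recharge condition).

|i_v| ≈ 0.0927; vertical flow is downward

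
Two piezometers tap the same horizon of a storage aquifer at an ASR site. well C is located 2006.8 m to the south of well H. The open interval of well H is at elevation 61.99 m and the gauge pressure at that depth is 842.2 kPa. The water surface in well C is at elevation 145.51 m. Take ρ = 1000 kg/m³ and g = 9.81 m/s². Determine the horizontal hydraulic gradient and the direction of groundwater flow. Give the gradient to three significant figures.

Pressure head at well H: ψ = P/(ρg) = 842.2×1000 / (1000 × 9.81) = 85.85 m.
Total head at well H: h = z + ψ = 61.99 + 85.85 = 147.84 m.
Total head at well C: h = 145.51 m (water level in the piezometer is the total head).
Head difference: h(well H) − h(well C) = 147.84 − 145.51 = 2.33 m.
Hydraulic gradient: i = |Δh| / L = 2.33 / 2006.8 = 0.00116.
Flow is from higher to lower head: from well H toward well C, i.e. toward the south.

i ≈ 0.00116; groundwater flows toward the south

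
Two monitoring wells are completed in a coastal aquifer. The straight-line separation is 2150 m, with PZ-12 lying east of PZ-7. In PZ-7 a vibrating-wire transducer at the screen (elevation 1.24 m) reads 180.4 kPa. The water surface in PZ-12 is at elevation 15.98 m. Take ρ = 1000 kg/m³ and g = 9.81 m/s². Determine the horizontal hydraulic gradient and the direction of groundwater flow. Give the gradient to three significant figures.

Pressure head at PZ-7: ψ = P/(ρg) = 180.4×1000 / (1000 × 9.81) = 18.39 m.
Total head at PZ-7: h = z + ψ = 1.24 + 18.39 = 19.63 m.
Total head at PZ-12: h = 15.98 m (water level in the piezometer is the total head).
Head difference: h(PZ-7) − h(PZ-12) = 19.63 − 15.98 = 3.65 m.
Hydraulic gradient: i = |Δh| / L = 3.65 / 2150 = 0.00170.
Flow is from higher to lower head: from PZ-7 toward PZ-12, i.e. toward the east.

i ≈ 0.00170; groundwater flows toward the east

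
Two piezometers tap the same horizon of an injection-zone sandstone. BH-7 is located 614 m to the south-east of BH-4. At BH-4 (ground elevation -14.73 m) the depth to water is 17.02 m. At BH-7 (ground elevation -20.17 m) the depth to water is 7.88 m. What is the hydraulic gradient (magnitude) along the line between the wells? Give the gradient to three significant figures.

Total head at BH-4: h = -14.73 − 17.02 = -31.75 m.
Total head at BH-7: h = -20.17 − 7.88 = -28.05 m.
Head difference: h(BH-4) − h(BH-7) = -31.75 − (-28.05) = -3.70 m.
Hydraulic gradient: i = |Δh| / L = 3.70 / 614 = 0.00603.

i ≈ 0.00603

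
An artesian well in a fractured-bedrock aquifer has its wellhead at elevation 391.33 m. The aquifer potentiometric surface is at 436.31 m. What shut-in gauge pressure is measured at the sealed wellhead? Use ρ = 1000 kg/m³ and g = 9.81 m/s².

Head above the cap: Δh = 436.31 − 391.33 = 44.98 m.
P = ρgΔh = 1000 × 9.81 × 44.98 = 441254 Pa ≈ 441 kPa.

P ≈ 441 kPa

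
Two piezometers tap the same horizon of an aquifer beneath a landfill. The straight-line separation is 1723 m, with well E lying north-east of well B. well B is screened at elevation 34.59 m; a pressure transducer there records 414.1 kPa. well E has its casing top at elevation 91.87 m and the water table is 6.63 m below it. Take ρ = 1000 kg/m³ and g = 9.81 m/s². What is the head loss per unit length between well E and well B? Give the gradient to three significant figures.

i ≈ 0.00490 m/m

Pressure head at well B: ψ = P/(ρg) = 414.1×1000 / (1000 × 9.81) = 42.21 m.
Total head at well B: h = z + ψ = 34.59 + 42.21 = 76.80 m.
Total head at well E: h = 91.87 − 6.63 = 85.24 m.
Head difference: h(well B) − h(well E) = 76.80 − 85.24 = -8.44 m.
Hydraulic gradient: i = |Δh| / L = 8.44 / 1723 = 0.00490.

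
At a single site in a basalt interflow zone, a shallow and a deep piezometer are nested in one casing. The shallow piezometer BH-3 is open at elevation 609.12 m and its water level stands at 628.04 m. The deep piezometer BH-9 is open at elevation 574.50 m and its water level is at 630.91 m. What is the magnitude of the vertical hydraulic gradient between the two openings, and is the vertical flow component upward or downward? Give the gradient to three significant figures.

Total head at BH-3: h = 628.04 m (water level in the standpipe).
Total head at BH-9: h = 630.91 m.
Δh = h(BH-3) − h(BH-9) = 628.04 − 630.91 = -2.87 m.
Vertical separation Δz = 609.12 − 574.50 = 34.62 m.
|i_v| = |Δh| / Δz = 2.87 / 34.62 = 0.0829.
Head is higher in the deep piezometer, so vertical flow is upward (discharge condition).

|i_v| ≈ 0.0829; vertical flow is upward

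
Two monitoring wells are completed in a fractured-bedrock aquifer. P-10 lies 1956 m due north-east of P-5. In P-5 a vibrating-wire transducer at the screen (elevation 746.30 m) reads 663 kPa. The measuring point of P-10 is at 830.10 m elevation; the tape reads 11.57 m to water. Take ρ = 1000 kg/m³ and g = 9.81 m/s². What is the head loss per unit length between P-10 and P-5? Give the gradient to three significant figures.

Pressure head at P-5: ψ = P/(ρg) = 663×1000 / (1000 × 9.81) = 67.58 m.
Total head at P-5: h = z + ψ = 746.30 + 67.58 = 813.88 m.
Total head at P-10: h = 830.10 − 11.57 = 818.53 m.
Head difference: h(P-5) − h(P-10) = 813.88 − 818.53 = -4.65 m.
Hydraulic gradient: i = |Δh| / L = 4.65 / 1956 = 0.00238.

i ≈ 0.00238 m/m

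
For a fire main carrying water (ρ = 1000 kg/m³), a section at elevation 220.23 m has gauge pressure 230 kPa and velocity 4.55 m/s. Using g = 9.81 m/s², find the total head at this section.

h ≈ 244.73 m

Pressure head ψ = P/(ρg) = 230×1000 / (1000 × 9.81) = 23.45 m.
Velocity head = v²/(2g) = 4.55² / (2 × 9.81) = 1.055 m.
h = z + ψ + v²/(2g) = 220.23 + 23.45 + 1.055 = 244.73 m.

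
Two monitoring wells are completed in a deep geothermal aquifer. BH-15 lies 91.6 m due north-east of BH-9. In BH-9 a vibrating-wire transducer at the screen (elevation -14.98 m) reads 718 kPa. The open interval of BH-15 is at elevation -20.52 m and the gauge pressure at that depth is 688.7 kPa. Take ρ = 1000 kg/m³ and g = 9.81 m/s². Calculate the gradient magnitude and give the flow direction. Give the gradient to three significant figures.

Pressure head at BH-9: ψ = P/(ρg) = 718×1000 / (1000 × 9.81) = 73.19 m.
Total head at BH-9: h = z + ψ = -14.98 + 73.19 = 58.21 m.
Pressure head at BH-15: ψ = P/(ρg) = 688.7×1000 / (1000 × 9.81) = 70.20 m.
Total head at BH-15: h = z + ψ = -20.52 + 70.20 = 49.68 m.
Head difference: h(BH-9) − h(BH-15) = 58.21 − 49.68 = 8.53 m.
Hydraulic gradient: i = |Δh| / L = 8.53 / 91.6 = 0.0931.
Flow is from higher to lower head: from BH-9 toward BH-15, i.e. toward the north-east.

i ≈ 0.0931; groundwater flows toward the north-east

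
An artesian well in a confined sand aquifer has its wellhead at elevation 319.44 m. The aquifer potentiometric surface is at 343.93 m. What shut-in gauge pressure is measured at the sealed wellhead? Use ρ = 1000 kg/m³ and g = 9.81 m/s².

Head above the cap: Δh = 343.93 − 319.44 = 24.49 m.
P = ρgΔh = 1000 × 9.81 × 24.49 = 240247 Pa ≈ 240 kPa.

P ≈ 240 kPa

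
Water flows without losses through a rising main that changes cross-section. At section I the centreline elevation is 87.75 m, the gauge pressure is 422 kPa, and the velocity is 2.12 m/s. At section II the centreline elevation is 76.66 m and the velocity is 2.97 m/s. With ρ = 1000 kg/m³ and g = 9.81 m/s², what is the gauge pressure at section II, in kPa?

P₂ ≈ 529 kPa

Pressure head at I: ψ₁ = P₁/(ρg) = 422×1000 / (1000 × 9.81) = 43.02 m.
Velocity heads: v₁²/2g = 2.12²/19.62 = 0.229 m; v₂²/2g = 2.97²/19.62 = 0.450 m.
Total head H = z₁ + ψ₁ + v₁²/2g = 87.75 + 43.02 + 0.229 = 131.00 m.
ψ₂ = H − z₂ − v₂²/2g = 131.00 − 76.66 − 0.450 = 53.89 m.
P₂ = ρgψ₂ = 1000 × 9.81 × 53.89 ≈ 529 kPa.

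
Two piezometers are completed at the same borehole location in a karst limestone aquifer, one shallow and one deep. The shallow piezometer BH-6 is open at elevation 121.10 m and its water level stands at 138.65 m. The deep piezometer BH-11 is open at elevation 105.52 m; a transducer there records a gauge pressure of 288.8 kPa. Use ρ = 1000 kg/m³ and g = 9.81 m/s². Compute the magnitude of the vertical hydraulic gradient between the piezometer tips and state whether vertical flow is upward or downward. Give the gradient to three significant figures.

Total head at BH-6: h = 138.65 m (water level in the standpipe).
Pressure head at BH-11: ψ = P/(ρg) = 288.8×1000 / (1000 × 9.81) = 29.44 m.
Total head at BH-11: h = z + ψ = 105.52 + 29.44 = 134.96 m.
Δh = h(BH-6) − h(BH-11) = 138.65 − 134.96 = 3.69 m.
Vertical separation Δz = 121.10 − 105.52 = 15.58 m.
|i_v| = |Δh| / Δz = 3.69 / 15.58 = 0.237.
Head is higher in the shallow piezometer, so vertical flow is downward (recharge condition).

|i_v| ≈ 0.237; vertical flow is downward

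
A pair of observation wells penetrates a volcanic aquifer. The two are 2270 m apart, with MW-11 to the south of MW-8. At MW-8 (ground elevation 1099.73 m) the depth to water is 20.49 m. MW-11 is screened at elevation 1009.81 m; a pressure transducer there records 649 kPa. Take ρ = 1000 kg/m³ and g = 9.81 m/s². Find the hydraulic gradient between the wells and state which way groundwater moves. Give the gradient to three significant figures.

Total head at MW-8: h = 1099.73 − 20.49 = 1079.24 m.
Pressure head at MW-11: ψ = P/(ρg) = 649×1000 / (1000 × 9.81) = 66.16 m.
Total head at MW-11: h = z + ψ = 1009.81 + 66.16 = 1075.97 m.
Head difference: h(MW-8) − h(MW-11) = 1079.24 − 1075.97 = 3.27 m.
Hydraulic gradient: i = |Δh| / L = 3.27 / 2270 = 0.00144.
Flow is from higher to lower head: from MW-8 toward MW-11, i.e. toward the south.

i ≈ 0.00144; groundwater flows toward the south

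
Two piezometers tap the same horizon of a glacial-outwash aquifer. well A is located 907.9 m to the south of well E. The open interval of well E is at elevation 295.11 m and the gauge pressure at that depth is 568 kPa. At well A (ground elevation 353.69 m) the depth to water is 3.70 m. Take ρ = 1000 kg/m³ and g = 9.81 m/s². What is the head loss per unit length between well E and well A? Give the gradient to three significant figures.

Pressure head at well E: ψ = P/(ρg) = 568×1000 / (1000 × 9.81) = 57.90 m.
Total head at well E: h = z + ψ = 295.11 + 57.90 = 353.01 m.
Total head at well A: h = 353.69 − 3.70 = 349.99 m.
Head difference: h(well E) − h(well A) = 353.01 − 349.99 = 3.02 m.
Hydraulic gradient: i = |Δh| / L = 3.02 / 907.9 = 0.00333.

i ≈ 0.00333 m/m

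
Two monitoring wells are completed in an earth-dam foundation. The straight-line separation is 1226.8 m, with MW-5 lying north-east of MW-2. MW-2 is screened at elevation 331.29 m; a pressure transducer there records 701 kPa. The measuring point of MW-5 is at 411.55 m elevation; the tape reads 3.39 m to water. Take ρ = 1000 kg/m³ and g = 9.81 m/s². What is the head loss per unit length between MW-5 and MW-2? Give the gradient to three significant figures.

i ≈ 0.00441 m/m

Pressure head at MW-2: ψ = P/(ρg) = 701×1000 / (1000 × 9.81) = 71.46 m.
Total head at MW-2: h = z + ψ = 331.29 + 71.46 = 402.75 m.
Total head at MW-5: h = 411.55 − 3.39 = 408.16 m.
Head difference: h(MW-2) − h(MW-5) = 402.75 − 408.16 = -5.41 m.
Hydraulic gradient: i = |Δh| / L = 5.41 / 1226.8 = 0.00441.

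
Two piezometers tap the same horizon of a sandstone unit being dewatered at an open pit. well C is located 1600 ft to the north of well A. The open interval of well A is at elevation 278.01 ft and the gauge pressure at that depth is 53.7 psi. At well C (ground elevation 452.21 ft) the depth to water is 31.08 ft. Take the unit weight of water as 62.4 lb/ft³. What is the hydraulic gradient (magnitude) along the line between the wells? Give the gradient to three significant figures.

i ≈ 0.0120

Pressure head at well A: ψ = 144·P/γ = 144 × 53.7 / 62.4 = 123.92 ft.
Total head at well A: h = z + ψ = 278.01 + 123.92 = 401.93 ft.
Total head at well C: h = 452.21 − 31.08 = 421.13 ft.
Head difference: h(well A) − h(well C) = 401.93 − 421.13 = -19.20 ft.
Hydraulic gradient: i = |Δh| / L = 19.20 / 1600 = 0.0120.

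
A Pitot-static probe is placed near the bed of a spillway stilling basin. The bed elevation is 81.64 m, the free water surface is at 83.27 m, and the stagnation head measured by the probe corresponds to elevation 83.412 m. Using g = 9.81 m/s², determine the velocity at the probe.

v ≈ 1.67 m/s

Near the bed, under hydrostatic conditions, the piezometric head (z + ψ) equals the free-surface elevation, 83.27 m.
Velocity head = total − piezometric = 83.412 − 83.27 = 0.142 m.
v = √(2g·h_v) = √(2 × 9.81 × 0.142) = 1.67 m/s.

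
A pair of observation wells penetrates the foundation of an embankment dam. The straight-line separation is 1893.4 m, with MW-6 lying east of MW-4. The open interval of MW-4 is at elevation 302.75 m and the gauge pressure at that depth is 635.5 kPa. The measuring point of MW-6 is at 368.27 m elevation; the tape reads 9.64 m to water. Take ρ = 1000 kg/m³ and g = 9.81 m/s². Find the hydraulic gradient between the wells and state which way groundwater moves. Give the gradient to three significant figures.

i ≈ 0.00470; groundwater flows toward the east

Pressure head at MW-4: ψ = P/(ρg) = 635.5×1000 / (1000 × 9.81) = 64.78 m.
Total head at MW-4: h = z + ψ = 302.75 + 64.78 = 367.53 m.
Total head at MW-6: h = 368.27 − 9.64 = 358.63 m.
Head difference: h(MW-4) − h(MW-6) = 367.53 − 358.63 = 8.90 m.
Hydraulic gradient: i = |Δh| / L = 8.90 / 1893.4 = 0.00470.
Flow is from higher to lower head: from MW-4 toward MW-6, i.e. toward the east.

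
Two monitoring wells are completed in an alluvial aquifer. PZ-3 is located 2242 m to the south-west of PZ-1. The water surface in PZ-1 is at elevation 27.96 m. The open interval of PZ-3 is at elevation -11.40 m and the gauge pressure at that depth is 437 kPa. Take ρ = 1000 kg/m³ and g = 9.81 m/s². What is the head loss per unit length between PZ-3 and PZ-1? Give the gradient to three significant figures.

i ≈ 0.00231 m/m

Total head at PZ-1: h = 27.96 m (water level in the piezometer is the total head).
Pressure head at PZ-3: ψ = P/(ρg) = 437×1000 / (1000 × 9.81) = 44.55 m.
Total head at PZ-3: h = z + ψ = -11.40 + 44.55 = 33.15 m.
Head difference: h(PZ-1) − h(PZ-3) = 27.96 − 33.15 = -5.19 m.
Hydraulic gradient: i = |Δh| / L = 5.19 / 2242 = 0.00231.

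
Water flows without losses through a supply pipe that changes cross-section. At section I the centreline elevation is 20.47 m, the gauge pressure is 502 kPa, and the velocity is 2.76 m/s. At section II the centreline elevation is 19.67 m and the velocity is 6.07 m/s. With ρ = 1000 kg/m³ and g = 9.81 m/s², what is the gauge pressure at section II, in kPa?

Pressure head at I: ψ₁ = P₁/(ρg) = 502×1000 / (1000 × 9.81) = 51.17 m.
Velocity heads: v₁²/2g = 2.76²/19.62 = 0.388 m; v₂²/2g = 6.07²/19.62 = 1.878 m.
Total head H = z₁ + ψ₁ + v₁²/2g = 20.47 + 51.17 + 0.388 = 72.03 m.
ψ₂ = H − z₂ − v₂²/2g = 72.03 − 19.67 − 1.878 = 50.48 m.
P₂ = ρgψ₂ = 1000 × 9.81 × 50.48 ≈ 495 kPa.

P₂ ≈ 495 kPa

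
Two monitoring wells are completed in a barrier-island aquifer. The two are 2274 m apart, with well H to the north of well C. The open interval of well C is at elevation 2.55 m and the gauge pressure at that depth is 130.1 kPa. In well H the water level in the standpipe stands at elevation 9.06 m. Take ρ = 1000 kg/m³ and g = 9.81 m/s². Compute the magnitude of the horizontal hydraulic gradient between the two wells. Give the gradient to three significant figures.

i ≈ 0.00297

Pressure head at well C: ψ = P/(ρg) = 130.1×1000 / (1000 × 9.81) = 13.26 m.
Total head at well C: h = z + ψ = 2.55 + 13.26 = 15.81 m.
Total head at well H: h = 9.06 m (water level in the piezometer is the total head).
Head difference: h(well C) − h(well H) = 15.81 − 9.06 = 6.75 m.
Hydraulic gradient: i = |Δh| / L = 6.75 / 2274 = 0.00297.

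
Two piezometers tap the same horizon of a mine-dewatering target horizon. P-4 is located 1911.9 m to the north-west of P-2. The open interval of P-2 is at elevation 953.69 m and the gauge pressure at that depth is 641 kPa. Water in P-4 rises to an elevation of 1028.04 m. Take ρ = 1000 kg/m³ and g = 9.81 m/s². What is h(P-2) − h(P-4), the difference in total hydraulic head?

Pressure head at P-2: ψ = P/(ρg) = 641×1000 / (1000 × 9.81) = 65.34 m.
Total head at P-2: h = z + ψ = 953.69 + 65.34 = 1019.03 m.
Total head at P-4: h = 1028.04 m (water level in the piezometer is the total head).
Head difference: h(P-2) − h(P-4) = 1019.03 − 1028.04 = -9.01 m.

Δh ≈ -9.01 m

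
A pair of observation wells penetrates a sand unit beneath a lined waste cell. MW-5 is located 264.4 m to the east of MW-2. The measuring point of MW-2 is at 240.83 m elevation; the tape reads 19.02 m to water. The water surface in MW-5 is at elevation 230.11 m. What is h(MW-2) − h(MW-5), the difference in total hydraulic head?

Total head at MW-2: h = 240.83 − 19.02 = 221.81 m.
Total head at MW-5: h = 230.11 m (water level in the piezometer is the total head).
Head difference: h(MW-2) − h(MW-5) = 221.81 − 230.11 = -8.30 m.

Δh ≈ -8.30 m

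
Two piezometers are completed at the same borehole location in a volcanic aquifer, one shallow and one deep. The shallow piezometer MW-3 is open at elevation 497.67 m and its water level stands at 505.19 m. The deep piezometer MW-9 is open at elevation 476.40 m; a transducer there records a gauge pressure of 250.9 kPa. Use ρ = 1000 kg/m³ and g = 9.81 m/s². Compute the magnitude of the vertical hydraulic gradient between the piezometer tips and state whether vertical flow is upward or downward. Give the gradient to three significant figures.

|i_v| ≈ 0.151; vertical flow is downward

Total head at MW-3: h = 505.19 m (water level in the standpipe).
Pressure head at MW-9: ψ = P/(ρg) = 250.9×1000 / (1000 × 9.81) = 25.58 m.
Total head at MW-9: h = z + ψ = 476.40 + 25.58 = 501.98 m.
Δh = h(MW-3) − h(MW-9) = 505.19 − 501.98 = 3.21 m.
Vertical separation Δz = 497.67 − 476.40 = 21.27 m.
|i_v| = |Δh| / Δz = 3.21 / 21.27 = 0.151.
Head is higher in the shallow piezometer, so vertical flow is downward (recharge condition).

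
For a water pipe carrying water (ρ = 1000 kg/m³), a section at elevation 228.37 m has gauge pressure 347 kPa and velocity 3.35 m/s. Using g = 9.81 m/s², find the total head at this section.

Pressure head ψ = P/(ρg) = 347×1000 / (1000 × 9.81) = 35.37 m.
Velocity head = v²/(2g) = 3.35² / (2 × 9.81) = 0.572 m.
h = z + ψ + v²/(2g) = 228.37 + 35.37 + 0.572 = 264.31 m.

h ≈ 264.31 m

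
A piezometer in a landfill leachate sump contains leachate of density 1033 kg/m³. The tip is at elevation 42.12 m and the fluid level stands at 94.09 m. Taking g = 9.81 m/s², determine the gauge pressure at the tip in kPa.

Pressure head ψ = h − z = 94.09 − 42.12 = 51.97 m.
P = ρgψ = 1033 × 9.81 × 51.97 = 526650 Pa ≈ 527 kPa.

P ≈ 527 kPa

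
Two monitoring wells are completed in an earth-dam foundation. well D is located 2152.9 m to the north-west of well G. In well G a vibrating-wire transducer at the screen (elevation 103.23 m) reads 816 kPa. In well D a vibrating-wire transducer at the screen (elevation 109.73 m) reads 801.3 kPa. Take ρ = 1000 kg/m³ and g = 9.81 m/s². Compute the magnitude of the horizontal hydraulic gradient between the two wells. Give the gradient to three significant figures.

Pressure head at well G: ψ = P/(ρg) = 816×1000 / (1000 × 9.81) = 83.18 m.
Total head at well G: h = z + ψ = 103.23 + 83.18 = 186.41 m.
Pressure head at well D: ψ = P/(ρg) = 801.3×1000 / (1000 × 9.81) = 81.68 m.
Total head at well D: h = z + ψ = 109.73 + 81.68 = 191.41 m.
Head difference: h(well G) − h(well D) = 186.41 − 191.41 = -5.00 m.
Hydraulic gradient: i = |Δh| / L = 5.00 / 2152.9 = 0.00232.

i ≈ 0.00232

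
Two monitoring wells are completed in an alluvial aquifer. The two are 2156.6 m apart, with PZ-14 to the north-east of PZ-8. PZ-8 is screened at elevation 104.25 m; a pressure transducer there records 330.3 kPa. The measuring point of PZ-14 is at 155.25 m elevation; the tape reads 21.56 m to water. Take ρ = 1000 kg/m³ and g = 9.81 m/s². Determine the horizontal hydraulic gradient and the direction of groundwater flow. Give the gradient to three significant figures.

i ≈ 0.00196; groundwater flows toward the north-east

Pressure head at PZ-8: ψ = P/(ρg) = 330.3×1000 / (1000 × 9.81) = 33.67 m.
Total head at PZ-8: h = z + ψ = 104.25 + 33.67 = 137.92 m.
Total head at PZ-14: h = 155.25 − 21.56 = 133.69 m.
Head difference: h(PZ-8) − h(PZ-14) = 137.92 − 133.69 = 4.23 m.
Hydraulic gradient: i = |Δh| / L = 4.23 / 2156.6 = 0.00196.
Flow is from higher to lower head: from PZ-8 toward PZ-14, i.e. toward the north-east.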